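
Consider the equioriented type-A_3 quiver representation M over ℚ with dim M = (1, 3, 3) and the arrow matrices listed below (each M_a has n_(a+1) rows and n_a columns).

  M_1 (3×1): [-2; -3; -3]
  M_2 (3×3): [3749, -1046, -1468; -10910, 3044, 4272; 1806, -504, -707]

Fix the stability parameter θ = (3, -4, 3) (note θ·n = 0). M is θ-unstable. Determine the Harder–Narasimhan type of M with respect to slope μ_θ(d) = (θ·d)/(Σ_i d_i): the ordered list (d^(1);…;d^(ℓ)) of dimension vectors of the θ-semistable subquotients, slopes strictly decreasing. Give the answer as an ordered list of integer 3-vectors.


Barcode: M ≅ I[1,3], I[2,2], I[2,3], I[3,3]. HN layers by μ_θ (3 steps, strictly decreasing):
  μ^(1)=3; μ^(2)=-1/2; μ^(3)=-4

((0, 0, 3); (1, 1, 0); (0, 2, 0))


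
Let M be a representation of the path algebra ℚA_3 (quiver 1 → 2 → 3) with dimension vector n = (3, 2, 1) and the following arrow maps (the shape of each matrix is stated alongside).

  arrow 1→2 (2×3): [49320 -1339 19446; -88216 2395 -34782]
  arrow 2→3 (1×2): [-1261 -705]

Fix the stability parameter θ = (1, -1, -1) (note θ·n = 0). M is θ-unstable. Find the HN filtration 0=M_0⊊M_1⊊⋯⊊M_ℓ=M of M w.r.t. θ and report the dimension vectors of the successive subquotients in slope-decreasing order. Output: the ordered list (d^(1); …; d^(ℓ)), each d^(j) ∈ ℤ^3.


Interval decomposition of M: I[1,1], I[1,2], I[1,3].
HN type (ℓ=3): μ^(1)=1; μ^(2)=0; μ^(3)=-1/3

((1, 0, 0); (1, 1, 0); (1, 1, 1))


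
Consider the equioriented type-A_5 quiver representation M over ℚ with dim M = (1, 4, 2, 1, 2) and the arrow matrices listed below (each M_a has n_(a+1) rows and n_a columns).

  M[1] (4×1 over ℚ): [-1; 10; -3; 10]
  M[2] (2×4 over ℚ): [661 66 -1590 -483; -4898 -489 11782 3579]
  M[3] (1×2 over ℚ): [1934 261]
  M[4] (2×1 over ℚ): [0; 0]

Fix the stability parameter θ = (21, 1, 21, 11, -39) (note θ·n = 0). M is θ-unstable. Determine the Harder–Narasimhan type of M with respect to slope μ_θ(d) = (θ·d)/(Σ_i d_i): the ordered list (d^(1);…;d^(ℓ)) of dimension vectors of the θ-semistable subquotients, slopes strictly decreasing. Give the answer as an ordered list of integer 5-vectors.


Via rank(M_{q-1}∘⋯∘M_p): M ≅ I[1,4], I[2,2]^2, I[2,3], I[5,5]^2.
μ_θ-semistable layers: μ^(1)=21; μ^(2)=16; μ^(3)=11; μ^(4)=1; μ^(5)=-39

((0, 0, 1, 0, 0); (0, 0, 1, 1, 0); (1, 1, 0, 0, 0); (0, 3, 0, 0, 0); (0, 0, 0, 0, 2))


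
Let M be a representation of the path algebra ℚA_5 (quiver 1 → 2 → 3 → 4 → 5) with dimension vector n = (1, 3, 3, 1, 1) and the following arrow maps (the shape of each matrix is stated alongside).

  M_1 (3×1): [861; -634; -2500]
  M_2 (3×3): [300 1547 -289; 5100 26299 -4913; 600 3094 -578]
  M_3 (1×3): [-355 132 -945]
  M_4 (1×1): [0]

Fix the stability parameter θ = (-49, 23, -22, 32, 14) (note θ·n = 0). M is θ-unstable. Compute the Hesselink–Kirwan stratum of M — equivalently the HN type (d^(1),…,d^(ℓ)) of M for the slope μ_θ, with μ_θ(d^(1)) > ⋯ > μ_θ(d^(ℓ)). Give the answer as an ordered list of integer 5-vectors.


Via rank(M_{q-1}∘⋯∘M_p): M ≅ I[1,4], I[2,2]^2, I[3,3]^2, I[5,5].
μ_θ-semistable layers: μ^(1)=32; μ^(2)=23; μ^(3)=14; μ^(4)=1/2; μ^(5)=-22; μ^(6)=-49

((0, 0, 0, 1, 0); (0, 2, 0, 0, 0); (0, 0, 0, 0, 1); (0, 1, 1, 0, 0); (0, 0, 2, 0, 0); (1, 0, 0, 0, 0))


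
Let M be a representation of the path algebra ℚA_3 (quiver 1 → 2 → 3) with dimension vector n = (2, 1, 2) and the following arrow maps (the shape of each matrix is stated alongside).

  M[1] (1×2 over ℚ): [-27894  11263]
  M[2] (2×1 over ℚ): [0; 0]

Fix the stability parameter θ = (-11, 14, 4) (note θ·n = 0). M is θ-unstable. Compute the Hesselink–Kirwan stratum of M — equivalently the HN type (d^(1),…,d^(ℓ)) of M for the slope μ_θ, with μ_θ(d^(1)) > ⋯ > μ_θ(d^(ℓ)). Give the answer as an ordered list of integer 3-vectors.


Via rank(M_{q-1}∘⋯∘M_p): M ≅ I[1,1], I[1,2], I[3,3]^2.
μ_θ-semistable layers: μ^(1)=14; μ^(2)=4; μ^(3)=-11

((0, 1, 0); (0, 0, 2); (2, 0, 0))


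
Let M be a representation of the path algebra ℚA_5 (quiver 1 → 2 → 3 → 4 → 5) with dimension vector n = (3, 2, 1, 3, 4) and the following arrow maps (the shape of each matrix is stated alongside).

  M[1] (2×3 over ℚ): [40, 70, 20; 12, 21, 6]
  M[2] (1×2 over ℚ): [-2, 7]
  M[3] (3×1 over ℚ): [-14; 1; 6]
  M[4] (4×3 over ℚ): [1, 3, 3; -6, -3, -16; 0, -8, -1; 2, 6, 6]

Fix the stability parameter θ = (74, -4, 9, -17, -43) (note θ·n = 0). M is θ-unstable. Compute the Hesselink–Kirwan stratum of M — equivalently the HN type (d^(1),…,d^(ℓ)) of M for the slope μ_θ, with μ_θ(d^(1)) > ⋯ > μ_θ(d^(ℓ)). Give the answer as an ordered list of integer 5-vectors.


Via rank(M_{q-1}∘⋯∘M_p): M ≅ I[1,1]^2, I[1,5], I[2,2], I[4,5]^2, I[5,5].
μ_θ-semistable layers: μ^(1)=74; μ^(2)=19/5; μ^(3)=-4; μ^(4)=-30; μ^(5)=-43

((2, 0, 0, 0, 0); (1, 1, 1, 1, 1); (0, 1, 0, 0, 0); (0, 0, 0, 2, 2); (0, 0, 0, 0, 1))


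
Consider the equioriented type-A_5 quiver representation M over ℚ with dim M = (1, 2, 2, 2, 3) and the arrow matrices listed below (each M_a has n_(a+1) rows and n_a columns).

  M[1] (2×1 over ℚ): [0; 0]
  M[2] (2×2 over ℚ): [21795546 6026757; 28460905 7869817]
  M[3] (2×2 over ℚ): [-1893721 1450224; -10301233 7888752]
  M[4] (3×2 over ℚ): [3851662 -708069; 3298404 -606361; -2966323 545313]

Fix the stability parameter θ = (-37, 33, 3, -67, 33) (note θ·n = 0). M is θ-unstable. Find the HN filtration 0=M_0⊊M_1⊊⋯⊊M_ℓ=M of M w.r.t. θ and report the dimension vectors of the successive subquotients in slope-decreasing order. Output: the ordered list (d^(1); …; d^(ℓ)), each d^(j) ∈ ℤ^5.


Via rank(M_{q-1}∘⋯∘M_p): M ≅ I[1,1], I[2,3], I[2,5], I[4,5], I[5,5].
μ_θ-semistable layers: μ^(1)=33; μ^(2)=18; μ^(3)=-31/3; μ^(4)=-37; μ^(5)=-67

((0, 0, 0, 0, 3); (0, 1, 1, 0, 0); (0, 1, 1, 1, 0); (1, 0, 0, 0, 0); (0, 0, 0, 1, 0))


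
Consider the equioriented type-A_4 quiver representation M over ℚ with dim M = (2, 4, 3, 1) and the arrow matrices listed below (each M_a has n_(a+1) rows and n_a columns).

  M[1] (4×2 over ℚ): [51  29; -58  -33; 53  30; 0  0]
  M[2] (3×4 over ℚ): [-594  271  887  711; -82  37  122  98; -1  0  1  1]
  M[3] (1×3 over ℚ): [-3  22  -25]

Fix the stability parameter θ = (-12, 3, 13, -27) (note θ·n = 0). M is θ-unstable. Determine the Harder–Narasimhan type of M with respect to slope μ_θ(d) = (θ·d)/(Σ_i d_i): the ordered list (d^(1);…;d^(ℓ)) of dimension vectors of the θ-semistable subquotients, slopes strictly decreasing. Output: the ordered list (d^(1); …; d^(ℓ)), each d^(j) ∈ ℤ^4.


Interval decomposition of M: I[1,3], I[1,4], I[2,2], I[2,3].
HN type (ℓ=4): μ^(1)=13; μ^(2)=3; μ^(3)=-11/3; μ^(4)=-12

((0, 0, 2, 0); (0, 3, 0, 0); (0, 1, 1, 1); (2, 0, 0, 0))


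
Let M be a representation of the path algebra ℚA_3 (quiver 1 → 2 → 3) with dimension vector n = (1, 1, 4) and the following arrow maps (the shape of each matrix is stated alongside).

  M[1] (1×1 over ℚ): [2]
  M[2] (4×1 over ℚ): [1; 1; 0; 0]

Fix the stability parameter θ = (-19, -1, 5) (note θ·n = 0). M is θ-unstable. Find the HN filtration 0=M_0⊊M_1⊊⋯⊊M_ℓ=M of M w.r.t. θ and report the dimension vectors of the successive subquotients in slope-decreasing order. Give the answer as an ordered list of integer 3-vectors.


Barcode: M ≅ I[1,3], I[3,3]^3. HN layers by μ_θ (3 steps, strictly decreasing):
  μ^(1)=5; μ^(2)=-1; μ^(3)=-19

((0, 0, 4); (0, 1, 0); (1, 0, 0))


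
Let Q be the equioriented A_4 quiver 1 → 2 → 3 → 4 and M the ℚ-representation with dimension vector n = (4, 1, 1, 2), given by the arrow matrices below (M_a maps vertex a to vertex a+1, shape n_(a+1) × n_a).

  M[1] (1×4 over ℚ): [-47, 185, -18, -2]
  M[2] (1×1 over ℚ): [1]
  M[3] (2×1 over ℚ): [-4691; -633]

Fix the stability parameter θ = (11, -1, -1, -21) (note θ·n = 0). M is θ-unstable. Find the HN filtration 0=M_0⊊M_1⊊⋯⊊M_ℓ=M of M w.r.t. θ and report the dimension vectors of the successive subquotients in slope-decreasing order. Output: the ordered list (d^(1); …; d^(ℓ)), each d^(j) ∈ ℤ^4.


Interval decomposition of M: I[1,1]^3, I[1,4], I[4,4].
HN type (ℓ=3): μ^(1)=11; μ^(2)=-3; μ^(3)=-21

((3, 0, 0, 0); (1, 1, 1, 1); (0, 0, 0, 1))


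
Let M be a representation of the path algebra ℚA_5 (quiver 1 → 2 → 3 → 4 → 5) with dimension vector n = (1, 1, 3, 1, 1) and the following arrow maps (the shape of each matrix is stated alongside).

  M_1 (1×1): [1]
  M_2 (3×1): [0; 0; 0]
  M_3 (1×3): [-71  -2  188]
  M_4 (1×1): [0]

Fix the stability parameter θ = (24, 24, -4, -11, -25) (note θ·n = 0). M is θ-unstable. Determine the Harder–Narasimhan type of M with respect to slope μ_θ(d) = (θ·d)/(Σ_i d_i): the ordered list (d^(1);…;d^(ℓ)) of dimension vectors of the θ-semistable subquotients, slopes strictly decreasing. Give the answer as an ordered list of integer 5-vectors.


Interval decomposition of M: I[1,2], I[3,3]^2, I[3,4], I[5,5].
HN type (ℓ=4): μ^(1)=24; μ^(2)=-4; μ^(3)=-15/2; μ^(4)=-25

((1, 1, 0, 0, 0); (0, 0, 2, 0, 0); (0, 0, 1, 1, 0); (0, 0, 0, 0, 1))


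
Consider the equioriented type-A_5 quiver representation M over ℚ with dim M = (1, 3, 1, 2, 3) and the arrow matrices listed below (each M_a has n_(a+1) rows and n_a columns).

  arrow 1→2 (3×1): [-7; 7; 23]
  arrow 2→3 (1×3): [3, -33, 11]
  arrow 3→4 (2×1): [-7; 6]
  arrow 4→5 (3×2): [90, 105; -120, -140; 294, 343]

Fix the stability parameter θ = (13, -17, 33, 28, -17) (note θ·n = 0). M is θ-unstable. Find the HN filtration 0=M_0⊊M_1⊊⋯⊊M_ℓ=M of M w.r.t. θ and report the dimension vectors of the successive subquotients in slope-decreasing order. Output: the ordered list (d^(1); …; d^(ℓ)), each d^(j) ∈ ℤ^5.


Via rank(M_{q-1}∘⋯∘M_p): M ≅ I[1,4], I[2,2]^2, I[4,5], I[5,5]^2.
μ_θ-semistable layers: μ^(1)=61/2; μ^(2)=11/2; μ^(3)=-2; μ^(4)=-17

((0, 0, 1, 1, 0); (0, 0, 0, 1, 1); (1, 1, 0, 0, 0); (0, 2, 0, 0, 2))


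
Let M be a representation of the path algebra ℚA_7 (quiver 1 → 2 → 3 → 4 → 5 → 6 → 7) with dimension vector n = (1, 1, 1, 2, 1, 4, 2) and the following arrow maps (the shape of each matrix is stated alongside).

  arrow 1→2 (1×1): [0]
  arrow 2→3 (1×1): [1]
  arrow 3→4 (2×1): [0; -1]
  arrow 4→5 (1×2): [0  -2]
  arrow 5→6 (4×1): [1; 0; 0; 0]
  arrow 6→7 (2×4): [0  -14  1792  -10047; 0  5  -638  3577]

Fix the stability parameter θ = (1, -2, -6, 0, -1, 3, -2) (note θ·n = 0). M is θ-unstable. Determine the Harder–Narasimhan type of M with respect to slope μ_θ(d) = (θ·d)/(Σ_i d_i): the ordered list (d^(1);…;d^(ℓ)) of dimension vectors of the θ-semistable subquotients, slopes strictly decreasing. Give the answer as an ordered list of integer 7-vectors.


Barcode: M ≅ I[1,1], I[2,6], I[4,4], I[6,6], I[6,7]^2. HN layers by μ_θ (6 steps, strictly decreasing):
  μ^(1)=3; μ^(2)=1; μ^(3)=1/2; μ^(4)=0; μ^(5)=-1/2; μ^(6)=-4

((0, 0, 0, 0, 0, 2, 0); (1, 0, 0, 0, 0, 0, 0); (0, 0, 0, 0, 0, 2, 2); (0, 0, 0, 1, 0, 0, 0); (0, 0, 0, 1, 1, 0, 0); (0, 1, 1, 0, 0, 0, 0))


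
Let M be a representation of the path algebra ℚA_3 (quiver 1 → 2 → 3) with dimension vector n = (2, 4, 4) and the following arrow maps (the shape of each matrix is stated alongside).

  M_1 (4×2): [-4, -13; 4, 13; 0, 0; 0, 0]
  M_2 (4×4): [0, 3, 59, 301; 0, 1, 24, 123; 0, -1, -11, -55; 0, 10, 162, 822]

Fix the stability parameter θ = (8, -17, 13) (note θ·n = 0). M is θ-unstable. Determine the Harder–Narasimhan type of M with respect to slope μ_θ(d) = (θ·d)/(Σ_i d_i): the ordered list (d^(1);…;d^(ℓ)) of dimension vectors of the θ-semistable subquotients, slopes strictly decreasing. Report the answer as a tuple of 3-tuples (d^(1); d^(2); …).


Barcode: M ≅ I[1,1], I[1,3], I[2,2]^2, I[2,3], I[3,3]^2. HN layers by μ_θ (4 steps, strictly decreasing):
  μ^(1)=13; μ^(2)=8; μ^(3)=-9/2; μ^(4)=-17

((0, 0, 4); (1, 0, 0); (1, 1, 0); (0, 3, 0))


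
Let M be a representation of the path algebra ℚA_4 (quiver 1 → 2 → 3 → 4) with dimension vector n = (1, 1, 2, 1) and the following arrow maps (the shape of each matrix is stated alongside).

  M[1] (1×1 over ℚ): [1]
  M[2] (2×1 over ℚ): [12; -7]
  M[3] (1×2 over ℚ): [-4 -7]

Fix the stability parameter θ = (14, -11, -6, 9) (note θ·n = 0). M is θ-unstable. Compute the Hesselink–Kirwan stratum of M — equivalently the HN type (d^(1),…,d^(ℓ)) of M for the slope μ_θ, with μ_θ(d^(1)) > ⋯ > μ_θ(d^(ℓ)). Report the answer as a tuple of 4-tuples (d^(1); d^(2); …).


Barcode: M ≅ I[1,4], I[3,3]. HN layers by μ_θ (3 steps, strictly decreasing):
  μ^(1)=9; μ^(2)=-1; μ^(3)=-6

((0, 0, 0, 1); (1, 1, 1, 0); (0, 0, 1, 0))


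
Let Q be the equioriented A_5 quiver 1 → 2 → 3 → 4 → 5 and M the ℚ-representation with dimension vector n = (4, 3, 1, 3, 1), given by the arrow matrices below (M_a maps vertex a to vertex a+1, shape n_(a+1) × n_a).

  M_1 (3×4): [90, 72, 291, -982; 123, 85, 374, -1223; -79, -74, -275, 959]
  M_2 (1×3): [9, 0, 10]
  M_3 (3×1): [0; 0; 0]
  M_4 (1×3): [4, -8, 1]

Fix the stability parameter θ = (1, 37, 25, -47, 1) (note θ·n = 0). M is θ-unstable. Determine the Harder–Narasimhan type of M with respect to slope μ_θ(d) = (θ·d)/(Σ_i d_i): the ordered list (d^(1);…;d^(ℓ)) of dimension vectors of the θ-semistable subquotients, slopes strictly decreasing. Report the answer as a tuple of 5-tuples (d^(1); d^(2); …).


Interval decomposition of M: I[1,1], I[1,2]^2, I[1,3], I[4,4]^2, I[4,5].
HN type (ℓ=4): μ^(1)=37; μ^(2)=31; μ^(3)=1; μ^(4)=-47

((0, 2, 0, 0, 0); (0, 1, 1, 0, 0); (4, 0, 0, 0, 1); (0, 0, 0, 3, 0))


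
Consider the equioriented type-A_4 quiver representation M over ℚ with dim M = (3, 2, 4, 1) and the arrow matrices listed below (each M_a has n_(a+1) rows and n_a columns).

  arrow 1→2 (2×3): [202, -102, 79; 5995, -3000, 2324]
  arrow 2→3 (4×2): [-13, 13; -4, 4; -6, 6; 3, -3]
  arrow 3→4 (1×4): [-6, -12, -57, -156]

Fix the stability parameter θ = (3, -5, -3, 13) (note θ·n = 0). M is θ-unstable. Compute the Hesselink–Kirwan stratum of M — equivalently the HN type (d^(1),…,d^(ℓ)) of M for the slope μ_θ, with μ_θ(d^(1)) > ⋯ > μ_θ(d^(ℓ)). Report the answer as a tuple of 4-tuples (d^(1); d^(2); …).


Via rank(M_{q-1}∘⋯∘M_p): M ≅ I[1,1], I[1,2], I[1,3], I[3,3]^2, I[3,4].
μ_θ-semistable layers: μ^(1)=13; μ^(2)=3; μ^(3)=-1; μ^(4)=-5/3; μ^(5)=-3

((0, 0, 0, 1); (1, 0, 0, 0); (1, 1, 0, 0); (1, 1, 1, 0); (0, 0, 3, 0))


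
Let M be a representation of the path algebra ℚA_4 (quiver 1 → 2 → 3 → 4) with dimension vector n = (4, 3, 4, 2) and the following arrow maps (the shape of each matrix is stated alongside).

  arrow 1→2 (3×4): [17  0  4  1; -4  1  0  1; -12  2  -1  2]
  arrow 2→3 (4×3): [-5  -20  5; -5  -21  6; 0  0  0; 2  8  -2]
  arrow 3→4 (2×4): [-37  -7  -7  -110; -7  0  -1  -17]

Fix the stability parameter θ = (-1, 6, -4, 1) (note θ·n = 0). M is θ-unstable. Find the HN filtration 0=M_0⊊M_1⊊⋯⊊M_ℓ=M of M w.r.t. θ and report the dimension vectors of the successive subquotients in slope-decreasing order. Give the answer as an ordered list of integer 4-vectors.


Via rank(M_{q-1}∘⋯∘M_p): M ≅ I[1,1], I[1,2], I[1,4]^2, I[3,3]^2.
μ_θ-semistable layers: μ^(1)=6; μ^(2)=1; μ^(3)=-1; μ^(4)=-4

((0, 1, 0, 0); (0, 2, 2, 2); (4, 0, 0, 0); (0, 0, 2, 0))


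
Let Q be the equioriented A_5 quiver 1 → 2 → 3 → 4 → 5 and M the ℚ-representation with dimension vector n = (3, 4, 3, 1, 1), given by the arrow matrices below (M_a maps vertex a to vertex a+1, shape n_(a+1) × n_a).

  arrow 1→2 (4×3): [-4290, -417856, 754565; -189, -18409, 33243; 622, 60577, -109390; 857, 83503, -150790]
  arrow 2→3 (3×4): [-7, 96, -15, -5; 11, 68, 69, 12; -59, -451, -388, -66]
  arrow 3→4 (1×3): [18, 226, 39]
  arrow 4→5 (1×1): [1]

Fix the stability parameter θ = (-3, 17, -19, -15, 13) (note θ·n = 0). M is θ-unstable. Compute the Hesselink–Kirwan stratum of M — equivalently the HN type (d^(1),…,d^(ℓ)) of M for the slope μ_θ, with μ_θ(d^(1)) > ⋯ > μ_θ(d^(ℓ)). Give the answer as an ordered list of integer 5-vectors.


Interval decomposition of M: I[1,2], I[1,3], I[1,5], I[2,3].
HN type (ℓ=5): μ^(1)=17; μ^(2)=13; μ^(3)=-1; μ^(4)=-3; μ^(5)=-5

((0, 1, 0, 0, 0); (0, 0, 0, 0, 1); (0, 2, 2, 0, 0); (2, 0, 0, 0, 0); (1, 1, 1, 1, 0))


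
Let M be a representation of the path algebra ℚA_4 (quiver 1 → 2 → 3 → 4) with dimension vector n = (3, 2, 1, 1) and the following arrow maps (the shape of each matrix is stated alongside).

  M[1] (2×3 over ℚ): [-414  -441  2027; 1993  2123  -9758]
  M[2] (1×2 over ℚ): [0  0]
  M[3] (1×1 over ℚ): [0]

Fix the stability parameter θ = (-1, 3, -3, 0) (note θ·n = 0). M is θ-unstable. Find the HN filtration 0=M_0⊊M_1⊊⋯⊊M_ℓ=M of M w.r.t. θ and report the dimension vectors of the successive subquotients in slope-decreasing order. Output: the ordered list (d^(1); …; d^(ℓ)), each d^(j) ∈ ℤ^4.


Via rank(M_{q-1}∘⋯∘M_p): M ≅ I[1,1], I[1,2]^2, I[3,3], I[4,4].
μ_θ-semistable layers: μ^(1)=3; μ^(2)=0; μ^(3)=-1; μ^(4)=-3

((0, 2, 0, 0); (0, 0, 0, 1); (3, 0, 0, 0); (0, 0, 1, 0))


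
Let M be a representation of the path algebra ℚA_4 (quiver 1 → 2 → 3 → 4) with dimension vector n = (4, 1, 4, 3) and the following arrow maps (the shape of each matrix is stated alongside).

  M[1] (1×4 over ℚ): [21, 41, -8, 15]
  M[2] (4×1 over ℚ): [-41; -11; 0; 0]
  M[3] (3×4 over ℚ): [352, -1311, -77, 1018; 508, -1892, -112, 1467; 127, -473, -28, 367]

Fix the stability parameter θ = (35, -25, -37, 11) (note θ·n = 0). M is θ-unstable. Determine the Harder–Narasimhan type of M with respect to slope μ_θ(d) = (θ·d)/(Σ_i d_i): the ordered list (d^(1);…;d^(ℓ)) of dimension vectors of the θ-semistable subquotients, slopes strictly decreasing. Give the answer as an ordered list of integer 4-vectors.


Interval decomposition of M: I[1,1]^3, I[1,4], I[3,3], I[3,4]^2.
HN type (ℓ=4): μ^(1)=35; μ^(2)=11; μ^(3)=-9; μ^(4)=-37

((3, 0, 0, 0); (0, 0, 0, 3); (1, 1, 1, 0); (0, 0, 3, 0))


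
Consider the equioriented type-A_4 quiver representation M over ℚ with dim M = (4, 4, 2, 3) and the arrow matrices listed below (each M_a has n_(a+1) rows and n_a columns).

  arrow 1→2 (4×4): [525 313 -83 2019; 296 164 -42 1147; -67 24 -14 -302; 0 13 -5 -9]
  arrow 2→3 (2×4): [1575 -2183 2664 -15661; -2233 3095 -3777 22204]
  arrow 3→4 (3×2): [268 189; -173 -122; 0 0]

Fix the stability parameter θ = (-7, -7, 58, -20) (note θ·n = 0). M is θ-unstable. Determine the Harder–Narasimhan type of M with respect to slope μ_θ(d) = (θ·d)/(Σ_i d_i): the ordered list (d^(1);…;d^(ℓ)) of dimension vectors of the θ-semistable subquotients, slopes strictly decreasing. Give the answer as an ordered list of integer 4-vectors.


Interval decomposition of M: I[1,1], I[1,2], I[1,4]^2, I[2,2], I[4,4].
HN type (ℓ=3): μ^(1)=19; μ^(2)=-7; μ^(3)=-20

((0, 0, 2, 2); (4, 4, 0, 0); (0, 0, 0, 1))


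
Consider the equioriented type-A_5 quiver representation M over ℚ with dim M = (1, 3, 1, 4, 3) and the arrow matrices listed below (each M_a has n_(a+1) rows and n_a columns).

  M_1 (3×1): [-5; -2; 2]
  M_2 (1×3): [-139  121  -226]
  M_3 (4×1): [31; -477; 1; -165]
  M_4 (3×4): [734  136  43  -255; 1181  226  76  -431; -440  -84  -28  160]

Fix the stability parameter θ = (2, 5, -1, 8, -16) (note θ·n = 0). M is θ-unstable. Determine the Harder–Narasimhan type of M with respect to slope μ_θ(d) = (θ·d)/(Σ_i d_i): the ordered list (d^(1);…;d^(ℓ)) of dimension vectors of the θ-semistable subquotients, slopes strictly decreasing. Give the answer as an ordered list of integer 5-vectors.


Interval decomposition of M: I[1,4], I[2,2]^2, I[4,5]^3.
HN type (ℓ=4): μ^(1)=8; μ^(2)=5; μ^(3)=2; μ^(4)=-4

((0, 0, 0, 1, 0); (0, 2, 0, 0, 0); (1, 1, 1, 0, 0); (0, 0, 0, 3, 3))


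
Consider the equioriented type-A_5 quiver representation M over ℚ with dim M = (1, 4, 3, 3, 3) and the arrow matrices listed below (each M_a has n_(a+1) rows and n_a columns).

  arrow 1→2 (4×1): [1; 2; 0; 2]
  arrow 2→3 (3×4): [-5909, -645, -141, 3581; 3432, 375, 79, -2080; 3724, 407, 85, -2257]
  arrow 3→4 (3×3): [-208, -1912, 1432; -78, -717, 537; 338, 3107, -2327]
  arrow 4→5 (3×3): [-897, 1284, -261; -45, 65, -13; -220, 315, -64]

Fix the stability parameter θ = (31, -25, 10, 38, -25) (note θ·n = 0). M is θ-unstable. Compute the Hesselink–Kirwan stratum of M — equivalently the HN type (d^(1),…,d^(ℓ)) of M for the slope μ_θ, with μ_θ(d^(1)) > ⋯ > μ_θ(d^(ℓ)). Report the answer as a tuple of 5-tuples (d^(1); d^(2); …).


Via rank(M_{q-1}∘⋯∘M_p): M ≅ I[1,3], I[2,2], I[2,3], I[2,5], I[4,4], I[4,5], I[5,5].
μ_θ-semistable layers: μ^(1)=38; μ^(2)=10; μ^(3)=23/3; μ^(4)=13/2; μ^(5)=3; μ^(6)=-25

((0, 0, 0, 1, 0); (0, 0, 2, 0, 0); (0, 0, 1, 1, 1); (0, 0, 0, 1, 1); (1, 1, 0, 0, 0); (0, 3, 0, 0, 1))


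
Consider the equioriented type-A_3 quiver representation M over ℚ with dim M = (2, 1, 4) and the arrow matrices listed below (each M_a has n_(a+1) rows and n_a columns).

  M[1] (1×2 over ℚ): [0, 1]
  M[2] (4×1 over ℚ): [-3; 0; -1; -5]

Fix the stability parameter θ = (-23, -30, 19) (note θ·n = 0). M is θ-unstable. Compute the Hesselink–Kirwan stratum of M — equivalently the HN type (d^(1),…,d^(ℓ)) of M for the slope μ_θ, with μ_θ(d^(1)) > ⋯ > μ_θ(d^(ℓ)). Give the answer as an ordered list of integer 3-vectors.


Barcode: M ≅ I[1,1], I[1,3], I[3,3]^3. HN layers by μ_θ (3 steps, strictly decreasing):
  μ^(1)=19; μ^(2)=-23; μ^(3)=-53/2

((0, 0, 4); (1, 0, 0); (1, 1, 0))


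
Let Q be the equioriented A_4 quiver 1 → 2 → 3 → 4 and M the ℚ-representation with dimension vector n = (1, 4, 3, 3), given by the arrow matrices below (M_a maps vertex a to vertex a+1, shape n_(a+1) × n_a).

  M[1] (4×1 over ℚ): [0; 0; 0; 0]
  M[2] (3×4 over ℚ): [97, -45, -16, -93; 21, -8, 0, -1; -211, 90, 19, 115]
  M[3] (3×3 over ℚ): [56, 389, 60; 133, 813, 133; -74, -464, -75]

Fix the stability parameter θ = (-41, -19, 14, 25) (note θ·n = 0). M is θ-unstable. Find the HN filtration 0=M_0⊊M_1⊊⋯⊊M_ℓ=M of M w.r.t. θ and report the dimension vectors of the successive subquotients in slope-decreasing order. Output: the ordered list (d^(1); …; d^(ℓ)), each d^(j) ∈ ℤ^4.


Via rank(M_{q-1}∘⋯∘M_p): M ≅ I[1,1], I[2,2], I[2,4]^3.
μ_θ-semistable layers: μ^(1)=25; μ^(2)=14; μ^(3)=-19; μ^(4)=-41

((0, 0, 0, 3); (0, 0, 3, 0); (0, 4, 0, 0); (1, 0, 0, 0))


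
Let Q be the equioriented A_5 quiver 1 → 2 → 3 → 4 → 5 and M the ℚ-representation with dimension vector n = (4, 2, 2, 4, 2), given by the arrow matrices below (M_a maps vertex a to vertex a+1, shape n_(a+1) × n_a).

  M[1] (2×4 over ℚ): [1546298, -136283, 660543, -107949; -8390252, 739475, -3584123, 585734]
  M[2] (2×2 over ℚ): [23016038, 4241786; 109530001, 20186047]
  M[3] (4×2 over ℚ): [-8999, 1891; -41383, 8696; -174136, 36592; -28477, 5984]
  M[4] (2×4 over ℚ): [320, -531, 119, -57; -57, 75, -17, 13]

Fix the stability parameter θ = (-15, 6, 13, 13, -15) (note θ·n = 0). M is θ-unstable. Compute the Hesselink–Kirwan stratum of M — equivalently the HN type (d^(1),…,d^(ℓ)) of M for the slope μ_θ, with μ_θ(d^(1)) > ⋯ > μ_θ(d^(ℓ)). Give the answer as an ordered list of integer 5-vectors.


Barcode: M ≅ I[1,1]^2, I[1,2], I[1,5], I[3,5], I[4,4]^2. HN layers by μ_θ (5 steps, strictly decreasing):
  μ^(1)=13; μ^(2)=6; μ^(3)=17/4; μ^(4)=11/3; μ^(5)=-15

((0, 0, 0, 2, 0); (0, 1, 0, 0, 0); (0, 1, 1, 1, 1); (0, 0, 1, 1, 1); (4, 0, 0, 0, 0))


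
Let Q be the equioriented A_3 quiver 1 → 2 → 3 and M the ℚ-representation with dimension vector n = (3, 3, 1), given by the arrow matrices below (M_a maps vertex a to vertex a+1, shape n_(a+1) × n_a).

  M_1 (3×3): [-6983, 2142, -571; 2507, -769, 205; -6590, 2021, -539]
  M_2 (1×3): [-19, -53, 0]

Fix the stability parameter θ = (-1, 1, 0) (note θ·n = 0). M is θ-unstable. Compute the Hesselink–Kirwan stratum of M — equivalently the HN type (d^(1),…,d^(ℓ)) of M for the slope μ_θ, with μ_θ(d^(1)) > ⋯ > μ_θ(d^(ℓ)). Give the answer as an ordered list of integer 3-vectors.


Via rank(M_{q-1}∘⋯∘M_p): M ≅ I[1,2]^2, I[1,3].
μ_θ-semistable layers: μ^(1)=1; μ^(2)=1/2; μ^(3)=-1

((0, 2, 0); (0, 1, 1); (3, 0, 0))


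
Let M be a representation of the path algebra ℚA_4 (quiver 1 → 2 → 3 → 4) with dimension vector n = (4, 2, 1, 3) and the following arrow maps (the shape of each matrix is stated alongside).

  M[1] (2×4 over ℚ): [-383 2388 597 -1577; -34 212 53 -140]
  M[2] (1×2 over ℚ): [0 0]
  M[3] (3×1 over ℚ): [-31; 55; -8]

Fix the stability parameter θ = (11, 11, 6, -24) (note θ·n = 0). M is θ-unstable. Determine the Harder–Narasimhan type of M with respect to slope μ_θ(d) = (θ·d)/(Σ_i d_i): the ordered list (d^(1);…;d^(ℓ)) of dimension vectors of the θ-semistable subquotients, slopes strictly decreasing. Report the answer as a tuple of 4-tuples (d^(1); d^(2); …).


Interval decomposition of M: I[1,1]^2, I[1,2]^2, I[3,4], I[4,4]^2.
HN type (ℓ=3): μ^(1)=11; μ^(2)=-9; μ^(3)=-24

((4, 2, 0, 0); (0, 0, 1, 1); (0, 0, 0, 2))


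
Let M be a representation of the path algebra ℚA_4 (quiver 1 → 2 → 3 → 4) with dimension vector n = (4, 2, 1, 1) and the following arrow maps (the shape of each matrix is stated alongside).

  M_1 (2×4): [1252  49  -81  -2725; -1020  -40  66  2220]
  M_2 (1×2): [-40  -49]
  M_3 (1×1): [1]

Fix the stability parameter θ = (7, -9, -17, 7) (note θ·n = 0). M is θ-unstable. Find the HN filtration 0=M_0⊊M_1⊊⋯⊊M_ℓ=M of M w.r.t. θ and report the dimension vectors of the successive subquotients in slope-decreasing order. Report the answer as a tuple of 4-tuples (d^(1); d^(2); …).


Via rank(M_{q-1}∘⋯∘M_p): M ≅ I[1,1]^2, I[1,2], I[1,4].
μ_θ-semistable layers: μ^(1)=7; μ^(2)=-1; μ^(3)=-19/3

((2, 0, 0, 1); (1, 1, 0, 0); (1, 1, 1, 0))


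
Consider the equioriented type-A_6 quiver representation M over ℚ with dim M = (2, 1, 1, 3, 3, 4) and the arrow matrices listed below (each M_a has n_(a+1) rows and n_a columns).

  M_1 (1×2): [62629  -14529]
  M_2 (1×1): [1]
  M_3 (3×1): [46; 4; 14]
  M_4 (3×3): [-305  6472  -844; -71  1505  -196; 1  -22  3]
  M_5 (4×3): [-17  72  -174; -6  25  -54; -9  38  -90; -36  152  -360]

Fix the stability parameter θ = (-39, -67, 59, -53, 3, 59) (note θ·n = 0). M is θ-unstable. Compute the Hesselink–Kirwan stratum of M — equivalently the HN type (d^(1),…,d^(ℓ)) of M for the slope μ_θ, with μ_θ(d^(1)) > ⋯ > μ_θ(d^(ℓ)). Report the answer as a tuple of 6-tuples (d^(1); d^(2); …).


Via rank(M_{q-1}∘⋯∘M_p): M ≅ I[1,1], I[1,6], I[4,5], I[4,6], I[6,6]^2.
μ_θ-semistable layers: μ^(1)=59; μ^(2)=3; μ^(3)=-39; μ^(4)=-53

((0, 0, 0, 0, 0, 4); (0, 0, 1, 1, 3, 0); (1, 0, 0, 0, 0, 0); (1, 1, 0, 2, 0, 0))


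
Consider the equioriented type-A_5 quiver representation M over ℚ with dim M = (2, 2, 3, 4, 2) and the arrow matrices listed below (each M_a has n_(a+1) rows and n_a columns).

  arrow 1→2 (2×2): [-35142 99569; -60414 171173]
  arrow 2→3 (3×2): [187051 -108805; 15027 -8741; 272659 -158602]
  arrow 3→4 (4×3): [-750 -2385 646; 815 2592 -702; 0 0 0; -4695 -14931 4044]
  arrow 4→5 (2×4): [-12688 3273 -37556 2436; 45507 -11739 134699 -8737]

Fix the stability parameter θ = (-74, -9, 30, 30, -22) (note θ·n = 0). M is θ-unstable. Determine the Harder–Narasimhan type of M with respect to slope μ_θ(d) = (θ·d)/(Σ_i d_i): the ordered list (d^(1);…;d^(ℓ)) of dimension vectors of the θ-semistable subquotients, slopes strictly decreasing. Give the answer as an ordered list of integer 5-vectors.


Via rank(M_{q-1}∘⋯∘M_p): M ≅ I[1,1], I[1,3], I[2,5], I[3,4], I[4,4], I[4,5].
μ_θ-semistable layers: μ^(1)=30; μ^(2)=38/3; μ^(3)=4; μ^(4)=-9; μ^(5)=-74

((0, 0, 2, 2, 0); (0, 0, 1, 1, 1); (0, 0, 0, 1, 1); (0, 2, 0, 0, 0); (2, 0, 0, 0, 0))


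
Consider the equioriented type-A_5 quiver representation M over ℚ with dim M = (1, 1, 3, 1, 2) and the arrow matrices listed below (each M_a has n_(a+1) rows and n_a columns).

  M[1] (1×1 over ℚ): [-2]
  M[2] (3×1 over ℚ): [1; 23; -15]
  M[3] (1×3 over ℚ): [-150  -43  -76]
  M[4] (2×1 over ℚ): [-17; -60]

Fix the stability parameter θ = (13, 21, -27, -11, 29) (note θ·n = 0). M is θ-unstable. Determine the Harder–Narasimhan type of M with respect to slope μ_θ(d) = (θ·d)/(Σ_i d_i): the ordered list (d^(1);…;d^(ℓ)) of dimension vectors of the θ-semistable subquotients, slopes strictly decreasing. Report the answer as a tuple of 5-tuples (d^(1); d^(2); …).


Interval decomposition of M: I[1,5], I[3,3]^2, I[5,5].
HN type (ℓ=3): μ^(1)=29; μ^(2)=-1; μ^(3)=-27

((0, 0, 0, 0, 2); (1, 1, 1, 1, 0); (0, 0, 2, 0, 0))


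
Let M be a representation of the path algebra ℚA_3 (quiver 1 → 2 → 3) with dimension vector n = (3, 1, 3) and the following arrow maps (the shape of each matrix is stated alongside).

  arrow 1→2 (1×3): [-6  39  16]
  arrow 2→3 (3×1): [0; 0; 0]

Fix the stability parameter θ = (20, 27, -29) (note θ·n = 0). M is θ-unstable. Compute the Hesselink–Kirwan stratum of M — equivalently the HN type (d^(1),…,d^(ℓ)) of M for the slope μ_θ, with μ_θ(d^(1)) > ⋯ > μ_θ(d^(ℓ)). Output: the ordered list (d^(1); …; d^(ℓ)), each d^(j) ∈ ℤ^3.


Via rank(M_{q-1}∘⋯∘M_p): M ≅ I[1,1]^2, I[1,2], I[3,3]^3.
μ_θ-semistable layers: μ^(1)=27; μ^(2)=20; μ^(3)=-29

((0, 1, 0); (3, 0, 0); (0, 0, 3))


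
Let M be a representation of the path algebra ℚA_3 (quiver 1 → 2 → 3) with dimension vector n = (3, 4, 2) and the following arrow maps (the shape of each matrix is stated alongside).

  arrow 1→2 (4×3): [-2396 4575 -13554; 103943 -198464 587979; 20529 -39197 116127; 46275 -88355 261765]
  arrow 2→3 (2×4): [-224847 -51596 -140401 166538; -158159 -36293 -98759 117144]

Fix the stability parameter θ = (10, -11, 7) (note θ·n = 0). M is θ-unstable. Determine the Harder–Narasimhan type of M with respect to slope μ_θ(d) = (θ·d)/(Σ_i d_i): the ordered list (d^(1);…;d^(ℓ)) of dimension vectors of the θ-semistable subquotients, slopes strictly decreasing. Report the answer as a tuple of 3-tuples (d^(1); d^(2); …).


Barcode: M ≅ I[1,1], I[1,3]^2, I[2,2]^2. HN layers by μ_θ (4 steps, strictly decreasing):
  μ^(1)=10; μ^(2)=7; μ^(3)=-1/2; μ^(4)=-11

((1, 0, 0); (0, 0, 2); (2, 2, 0); (0, 2, 0))


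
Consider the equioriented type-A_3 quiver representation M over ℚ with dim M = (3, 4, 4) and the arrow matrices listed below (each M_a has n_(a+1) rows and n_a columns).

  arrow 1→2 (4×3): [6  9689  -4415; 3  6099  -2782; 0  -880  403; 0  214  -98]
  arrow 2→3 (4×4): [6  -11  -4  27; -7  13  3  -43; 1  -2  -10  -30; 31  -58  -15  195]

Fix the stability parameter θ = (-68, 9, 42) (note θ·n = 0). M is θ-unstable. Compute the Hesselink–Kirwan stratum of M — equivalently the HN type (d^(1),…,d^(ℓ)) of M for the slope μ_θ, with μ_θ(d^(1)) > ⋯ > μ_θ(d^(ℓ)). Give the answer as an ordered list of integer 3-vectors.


Via rank(M_{q-1}∘⋯∘M_p): M ≅ I[1,3]^3, I[2,3].
μ_θ-semistable layers: μ^(1)=42; μ^(2)=9; μ^(3)=-68

((0, 0, 4); (0, 4, 0); (3, 0, 0))


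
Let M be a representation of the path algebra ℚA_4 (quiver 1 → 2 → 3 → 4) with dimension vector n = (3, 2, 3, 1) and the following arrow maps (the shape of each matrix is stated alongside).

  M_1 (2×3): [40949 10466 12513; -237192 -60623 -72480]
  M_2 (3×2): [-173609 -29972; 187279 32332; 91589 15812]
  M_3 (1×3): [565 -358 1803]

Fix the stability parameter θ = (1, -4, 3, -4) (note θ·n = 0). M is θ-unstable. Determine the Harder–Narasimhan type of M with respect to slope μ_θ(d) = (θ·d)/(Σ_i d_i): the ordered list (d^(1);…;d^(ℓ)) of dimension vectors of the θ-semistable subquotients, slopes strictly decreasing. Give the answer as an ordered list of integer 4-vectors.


Barcode: M ≅ I[1,1], I[1,2], I[1,3], I[3,3], I[3,4]. HN layers by μ_θ (4 steps, strictly decreasing):
  μ^(1)=3; μ^(2)=1; μ^(3)=-1/2; μ^(4)=-3/2

((0, 0, 2, 0); (1, 0, 0, 0); (0, 0, 1, 1); (2, 2, 0, 0))


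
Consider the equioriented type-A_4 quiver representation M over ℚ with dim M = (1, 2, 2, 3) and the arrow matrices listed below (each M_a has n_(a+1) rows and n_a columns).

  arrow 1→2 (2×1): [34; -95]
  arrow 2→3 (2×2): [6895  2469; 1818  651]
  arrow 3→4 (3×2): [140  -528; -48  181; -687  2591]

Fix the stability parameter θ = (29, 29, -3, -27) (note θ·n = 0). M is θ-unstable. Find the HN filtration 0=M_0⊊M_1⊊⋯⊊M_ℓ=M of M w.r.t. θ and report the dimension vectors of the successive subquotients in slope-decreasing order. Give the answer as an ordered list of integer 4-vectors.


Interval decomposition of M: I[1,4], I[2,4], I[4,4].
HN type (ℓ=3): μ^(1)=7; μ^(2)=-1/3; μ^(3)=-27

((1, 1, 1, 1); (0, 1, 1, 1); (0, 0, 0, 1))


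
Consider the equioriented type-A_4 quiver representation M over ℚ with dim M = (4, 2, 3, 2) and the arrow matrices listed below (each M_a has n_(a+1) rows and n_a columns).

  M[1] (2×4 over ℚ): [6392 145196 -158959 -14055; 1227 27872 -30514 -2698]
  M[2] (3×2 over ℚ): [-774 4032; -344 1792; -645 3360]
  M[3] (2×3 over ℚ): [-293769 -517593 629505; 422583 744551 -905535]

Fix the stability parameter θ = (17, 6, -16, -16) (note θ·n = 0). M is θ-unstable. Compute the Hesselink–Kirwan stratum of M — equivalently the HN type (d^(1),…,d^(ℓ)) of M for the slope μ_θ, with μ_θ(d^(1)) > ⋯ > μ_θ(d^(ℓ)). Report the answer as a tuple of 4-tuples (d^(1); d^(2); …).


Via rank(M_{q-1}∘⋯∘M_p): M ≅ I[1,1]^2, I[1,2], I[1,4], I[3,3]^2, I[4,4].
μ_θ-semistable layers: μ^(1)=17; μ^(2)=23/2; μ^(3)=-9/4; μ^(4)=-16

((2, 0, 0, 0); (1, 1, 0, 0); (1, 1, 1, 1); (0, 0, 2, 1))


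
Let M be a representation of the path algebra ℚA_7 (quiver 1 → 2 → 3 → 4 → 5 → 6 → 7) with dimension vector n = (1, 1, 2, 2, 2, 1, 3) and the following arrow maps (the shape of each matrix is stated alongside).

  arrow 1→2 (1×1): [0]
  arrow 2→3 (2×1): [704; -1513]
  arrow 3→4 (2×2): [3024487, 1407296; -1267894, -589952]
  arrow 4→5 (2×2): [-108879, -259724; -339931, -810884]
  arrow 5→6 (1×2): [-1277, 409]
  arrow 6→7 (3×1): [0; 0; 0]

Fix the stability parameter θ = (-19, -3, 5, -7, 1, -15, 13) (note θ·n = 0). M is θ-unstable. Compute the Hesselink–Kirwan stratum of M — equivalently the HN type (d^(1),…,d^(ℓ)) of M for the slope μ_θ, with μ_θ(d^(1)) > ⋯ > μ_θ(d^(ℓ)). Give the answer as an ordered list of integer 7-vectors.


Barcode: M ≅ I[1,1], I[2,3], I[3,5], I[4,6], I[7,7]^3. HN layers by μ_θ (7 steps, strictly decreasing):
  μ^(1)=13; μ^(2)=5; μ^(3)=1; μ^(4)=-1; μ^(5)=-3; μ^(6)=-7; μ^(7)=-19

((0, 0, 0, 0, 0, 0, 3); (0, 0, 1, 0, 0, 0, 0); (0, 0, 0, 0, 1, 0, 0); (0, 0, 1, 1, 0, 0, 0); (0, 1, 0, 0, 0, 0, 0); (0, 0, 0, 1, 1, 1, 0); (1, 0, 0, 0, 0, 0, 0))


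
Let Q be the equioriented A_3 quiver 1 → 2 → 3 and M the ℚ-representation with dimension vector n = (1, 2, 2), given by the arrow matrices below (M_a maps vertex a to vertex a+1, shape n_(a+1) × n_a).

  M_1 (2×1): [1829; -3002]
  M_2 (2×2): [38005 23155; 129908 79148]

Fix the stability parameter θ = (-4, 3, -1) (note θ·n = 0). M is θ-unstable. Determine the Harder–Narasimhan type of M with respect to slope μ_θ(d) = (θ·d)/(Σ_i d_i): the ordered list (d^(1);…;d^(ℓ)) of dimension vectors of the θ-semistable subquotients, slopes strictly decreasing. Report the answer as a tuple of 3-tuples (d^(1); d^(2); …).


Barcode: M ≅ I[1,3], I[2,2], I[3,3]. HN layers by μ_θ (4 steps, strictly decreasing):
  μ^(1)=3; μ^(2)=1; μ^(3)=-1; μ^(4)=-4

((0, 1, 0); (0, 1, 1); (0, 0, 1); (1, 0, 0))


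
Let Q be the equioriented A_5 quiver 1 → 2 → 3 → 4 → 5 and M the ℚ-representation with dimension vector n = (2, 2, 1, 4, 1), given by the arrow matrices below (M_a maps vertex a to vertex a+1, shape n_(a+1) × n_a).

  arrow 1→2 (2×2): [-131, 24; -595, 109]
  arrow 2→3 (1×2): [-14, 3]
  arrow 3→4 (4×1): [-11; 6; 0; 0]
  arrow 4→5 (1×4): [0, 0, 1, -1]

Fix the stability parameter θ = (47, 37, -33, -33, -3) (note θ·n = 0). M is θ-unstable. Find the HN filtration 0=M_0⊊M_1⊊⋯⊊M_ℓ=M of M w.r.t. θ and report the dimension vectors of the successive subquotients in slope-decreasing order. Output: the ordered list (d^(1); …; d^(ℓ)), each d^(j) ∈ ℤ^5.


Interval decomposition of M: I[1,2], I[1,4], I[4,4]^2, I[4,5].
HN type (ℓ=4): μ^(1)=42; μ^(2)=9/2; μ^(3)=-3; μ^(4)=-33

((1, 1, 0, 0, 0); (1, 1, 1, 1, 0); (0, 0, 0, 0, 1); (0, 0, 0, 3, 0))


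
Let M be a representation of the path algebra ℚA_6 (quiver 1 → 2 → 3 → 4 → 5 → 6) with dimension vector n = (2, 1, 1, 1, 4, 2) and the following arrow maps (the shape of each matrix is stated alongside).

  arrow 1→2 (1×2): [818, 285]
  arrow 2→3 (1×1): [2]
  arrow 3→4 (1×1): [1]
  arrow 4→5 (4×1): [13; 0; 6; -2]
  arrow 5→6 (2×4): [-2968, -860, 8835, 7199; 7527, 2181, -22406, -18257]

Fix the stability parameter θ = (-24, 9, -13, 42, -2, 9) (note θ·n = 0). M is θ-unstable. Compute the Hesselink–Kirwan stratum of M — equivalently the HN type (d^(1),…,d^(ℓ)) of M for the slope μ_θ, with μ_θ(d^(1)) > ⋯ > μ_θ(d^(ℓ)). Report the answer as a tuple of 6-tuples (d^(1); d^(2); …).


Interval decomposition of M: I[1,1], I[1,6], I[5,5]^2, I[5,6].
HN type (ℓ=4): μ^(1)=49/3; μ^(2)=9; μ^(3)=-2; μ^(4)=-24

((0, 0, 0, 1, 1, 1); (0, 0, 0, 0, 0, 1); (0, 1, 1, 0, 3, 0); (2, 0, 0, 0, 0, 0))


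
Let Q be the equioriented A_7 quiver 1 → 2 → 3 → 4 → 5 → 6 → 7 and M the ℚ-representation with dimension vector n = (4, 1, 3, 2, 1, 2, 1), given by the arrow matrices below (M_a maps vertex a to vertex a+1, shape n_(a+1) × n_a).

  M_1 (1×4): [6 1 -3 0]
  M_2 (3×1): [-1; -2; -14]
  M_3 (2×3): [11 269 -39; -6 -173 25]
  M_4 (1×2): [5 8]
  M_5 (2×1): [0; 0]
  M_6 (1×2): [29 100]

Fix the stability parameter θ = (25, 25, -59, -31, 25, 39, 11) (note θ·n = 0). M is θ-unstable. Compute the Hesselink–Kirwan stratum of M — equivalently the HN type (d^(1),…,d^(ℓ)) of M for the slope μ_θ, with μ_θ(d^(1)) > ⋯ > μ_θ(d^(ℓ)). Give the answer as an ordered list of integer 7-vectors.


Interval decomposition of M: I[1,1]^3, I[1,5], I[3,3], I[3,4], I[6,6], I[6,7].
HN type (ℓ=5): μ^(1)=39; μ^(2)=25; μ^(3)=-10; μ^(4)=-31; μ^(5)=-59

((0, 0, 0, 0, 0, 1, 0); (3, 0, 0, 0, 1, 1, 1); (1, 1, 1, 1, 0, 0, 0); (0, 0, 0, 1, 0, 0, 0); (0, 0, 2, 0, 0, 0, 0))


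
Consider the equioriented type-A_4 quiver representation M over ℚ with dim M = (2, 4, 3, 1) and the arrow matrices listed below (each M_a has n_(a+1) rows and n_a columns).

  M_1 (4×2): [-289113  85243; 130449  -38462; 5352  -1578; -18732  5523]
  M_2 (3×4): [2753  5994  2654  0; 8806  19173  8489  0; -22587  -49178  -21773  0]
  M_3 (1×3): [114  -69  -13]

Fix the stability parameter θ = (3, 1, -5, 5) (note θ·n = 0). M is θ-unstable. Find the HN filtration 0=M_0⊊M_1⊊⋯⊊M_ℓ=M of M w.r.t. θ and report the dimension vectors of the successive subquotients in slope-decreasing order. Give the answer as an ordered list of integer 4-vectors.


Via rank(M_{q-1}∘⋯∘M_p): M ≅ I[1,3], I[1,4], I[2,2], I[2,3].
μ_θ-semistable layers: μ^(1)=5; μ^(2)=1; μ^(3)=-1/3; μ^(4)=-2

((0, 0, 0, 1); (0, 1, 0, 0); (2, 2, 2, 0); (0, 1, 1, 0))


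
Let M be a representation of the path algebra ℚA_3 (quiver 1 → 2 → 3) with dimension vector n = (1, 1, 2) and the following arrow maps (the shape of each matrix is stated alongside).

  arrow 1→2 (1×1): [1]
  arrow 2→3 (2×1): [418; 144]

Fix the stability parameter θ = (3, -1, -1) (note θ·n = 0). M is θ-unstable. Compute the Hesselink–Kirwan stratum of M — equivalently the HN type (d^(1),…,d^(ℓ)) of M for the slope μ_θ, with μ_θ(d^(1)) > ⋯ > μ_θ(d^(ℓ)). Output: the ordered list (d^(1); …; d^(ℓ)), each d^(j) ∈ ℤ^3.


Barcode: M ≅ I[1,3], I[3,3]. HN layers by μ_θ (2 steps, strictly decreasing):
  μ^(1)=1/3; μ^(2)=-1

((1, 1, 1); (0, 0, 1))
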